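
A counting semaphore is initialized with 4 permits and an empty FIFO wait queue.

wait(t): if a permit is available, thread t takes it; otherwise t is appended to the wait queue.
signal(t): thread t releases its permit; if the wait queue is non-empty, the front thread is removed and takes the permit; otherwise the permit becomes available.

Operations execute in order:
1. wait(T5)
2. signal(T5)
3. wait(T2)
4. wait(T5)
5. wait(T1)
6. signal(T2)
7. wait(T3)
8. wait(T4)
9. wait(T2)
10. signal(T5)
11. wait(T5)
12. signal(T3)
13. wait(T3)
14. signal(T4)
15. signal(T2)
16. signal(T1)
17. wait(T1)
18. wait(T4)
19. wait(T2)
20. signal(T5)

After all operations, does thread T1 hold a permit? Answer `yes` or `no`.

Step 1: wait(T5) -> count=3 queue=[] holders={T5}
Step 2: signal(T5) -> count=4 queue=[] holders={none}
Step 3: wait(T2) -> count=3 queue=[] holders={T2}
Step 4: wait(T5) -> count=2 queue=[] holders={T2,T5}
Step 5: wait(T1) -> count=1 queue=[] holders={T1,T2,T5}
Step 6: signal(T2) -> count=2 queue=[] holders={T1,T5}
Step 7: wait(T3) -> count=1 queue=[] holders={T1,T3,T5}
Step 8: wait(T4) -> count=0 queue=[] holders={T1,T3,T4,T5}
Step 9: wait(T2) -> count=0 queue=[T2] holders={T1,T3,T4,T5}
Step 10: signal(T5) -> count=0 queue=[] holders={T1,T2,T3,T4}
Step 11: wait(T5) -> count=0 queue=[T5] holders={T1,T2,T3,T4}
Step 12: signal(T3) -> count=0 queue=[] holders={T1,T2,T4,T5}
Step 13: wait(T3) -> count=0 queue=[T3] holders={T1,T2,T4,T5}
Step 14: signal(T4) -> count=0 queue=[] holders={T1,T2,T3,T5}
Step 15: signal(T2) -> count=1 queue=[] holders={T1,T3,T5}
Step 16: signal(T1) -> count=2 queue=[] holders={T3,T5}
Step 17: wait(T1) -> count=1 queue=[] holders={T1,T3,T5}
Step 18: wait(T4) -> count=0 queue=[] holders={T1,T3,T4,T5}
Step 19: wait(T2) -> count=0 queue=[T2] holders={T1,T3,T4,T5}
Step 20: signal(T5) -> count=0 queue=[] holders={T1,T2,T3,T4}
Final holders: {T1,T2,T3,T4} -> T1 in holders

Answer: yes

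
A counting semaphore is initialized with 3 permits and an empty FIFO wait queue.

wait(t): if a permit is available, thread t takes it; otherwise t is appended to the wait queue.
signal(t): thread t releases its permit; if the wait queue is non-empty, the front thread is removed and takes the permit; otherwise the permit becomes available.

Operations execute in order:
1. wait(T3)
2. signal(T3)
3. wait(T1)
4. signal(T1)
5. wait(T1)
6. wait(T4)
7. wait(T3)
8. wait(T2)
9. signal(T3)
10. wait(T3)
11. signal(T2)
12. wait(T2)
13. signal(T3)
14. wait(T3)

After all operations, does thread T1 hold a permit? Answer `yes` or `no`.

Answer: yes

Derivation:
Step 1: wait(T3) -> count=2 queue=[] holders={T3}
Step 2: signal(T3) -> count=3 queue=[] holders={none}
Step 3: wait(T1) -> count=2 queue=[] holders={T1}
Step 4: signal(T1) -> count=3 queue=[] holders={none}
Step 5: wait(T1) -> count=2 queue=[] holders={T1}
Step 6: wait(T4) -> count=1 queue=[] holders={T1,T4}
Step 7: wait(T3) -> count=0 queue=[] holders={T1,T3,T4}
Step 8: wait(T2) -> count=0 queue=[T2] holders={T1,T3,T4}
Step 9: signal(T3) -> count=0 queue=[] holders={T1,T2,T4}
Step 10: wait(T3) -> count=0 queue=[T3] holders={T1,T2,T4}
Step 11: signal(T2) -> count=0 queue=[] holders={T1,T3,T4}
Step 12: wait(T2) -> count=0 queue=[T2] holders={T1,T3,T4}
Step 13: signal(T3) -> count=0 queue=[] holders={T1,T2,T4}
Step 14: wait(T3) -> count=0 queue=[T3] holders={T1,T2,T4}
Final holders: {T1,T2,T4} -> T1 in holders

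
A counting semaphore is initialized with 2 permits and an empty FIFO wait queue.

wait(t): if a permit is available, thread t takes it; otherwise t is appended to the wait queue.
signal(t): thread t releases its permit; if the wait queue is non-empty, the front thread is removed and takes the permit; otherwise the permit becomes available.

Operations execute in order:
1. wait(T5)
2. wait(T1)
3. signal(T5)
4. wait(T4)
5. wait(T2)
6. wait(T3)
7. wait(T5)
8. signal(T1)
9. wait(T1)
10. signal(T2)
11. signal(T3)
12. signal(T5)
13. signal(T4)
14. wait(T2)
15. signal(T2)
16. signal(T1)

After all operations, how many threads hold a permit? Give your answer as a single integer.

Answer: 0

Derivation:
Step 1: wait(T5) -> count=1 queue=[] holders={T5}
Step 2: wait(T1) -> count=0 queue=[] holders={T1,T5}
Step 3: signal(T5) -> count=1 queue=[] holders={T1}
Step 4: wait(T4) -> count=0 queue=[] holders={T1,T4}
Step 5: wait(T2) -> count=0 queue=[T2] holders={T1,T4}
Step 6: wait(T3) -> count=0 queue=[T2,T3] holders={T1,T4}
Step 7: wait(T5) -> count=0 queue=[T2,T3,T5] holders={T1,T4}
Step 8: signal(T1) -> count=0 queue=[T3,T5] holders={T2,T4}
Step 9: wait(T1) -> count=0 queue=[T3,T5,T1] holders={T2,T4}
Step 10: signal(T2) -> count=0 queue=[T5,T1] holders={T3,T4}
Step 11: signal(T3) -> count=0 queue=[T1] holders={T4,T5}
Step 12: signal(T5) -> count=0 queue=[] holders={T1,T4}
Step 13: signal(T4) -> count=1 queue=[] holders={T1}
Step 14: wait(T2) -> count=0 queue=[] holders={T1,T2}
Step 15: signal(T2) -> count=1 queue=[] holders={T1}
Step 16: signal(T1) -> count=2 queue=[] holders={none}
Final holders: {none} -> 0 thread(s)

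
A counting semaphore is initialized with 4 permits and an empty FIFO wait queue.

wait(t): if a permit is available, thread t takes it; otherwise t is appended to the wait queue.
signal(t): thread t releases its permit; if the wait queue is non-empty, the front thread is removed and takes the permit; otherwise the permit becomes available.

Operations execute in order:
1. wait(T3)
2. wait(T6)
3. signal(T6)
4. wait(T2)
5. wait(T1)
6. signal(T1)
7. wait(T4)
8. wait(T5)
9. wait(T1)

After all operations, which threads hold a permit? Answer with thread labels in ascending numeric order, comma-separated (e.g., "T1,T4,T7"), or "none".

Answer: T2,T3,T4,T5

Derivation:
Step 1: wait(T3) -> count=3 queue=[] holders={T3}
Step 2: wait(T6) -> count=2 queue=[] holders={T3,T6}
Step 3: signal(T6) -> count=3 queue=[] holders={T3}
Step 4: wait(T2) -> count=2 queue=[] holders={T2,T3}
Step 5: wait(T1) -> count=1 queue=[] holders={T1,T2,T3}
Step 6: signal(T1) -> count=2 queue=[] holders={T2,T3}
Step 7: wait(T4) -> count=1 queue=[] holders={T2,T3,T4}
Step 8: wait(T5) -> count=0 queue=[] holders={T2,T3,T4,T5}
Step 9: wait(T1) -> count=0 queue=[T1] holders={T2,T3,T4,T5}
Final holders: T2,T3,T4,T5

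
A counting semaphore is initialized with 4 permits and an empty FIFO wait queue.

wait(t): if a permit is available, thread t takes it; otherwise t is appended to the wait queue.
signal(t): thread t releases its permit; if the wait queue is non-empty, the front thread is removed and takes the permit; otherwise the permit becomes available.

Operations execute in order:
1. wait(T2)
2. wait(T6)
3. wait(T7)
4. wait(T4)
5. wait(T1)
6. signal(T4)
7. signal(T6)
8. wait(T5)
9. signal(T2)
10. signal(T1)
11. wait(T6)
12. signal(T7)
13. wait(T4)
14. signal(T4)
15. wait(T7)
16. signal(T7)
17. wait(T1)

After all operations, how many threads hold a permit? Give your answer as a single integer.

Answer: 3

Derivation:
Step 1: wait(T2) -> count=3 queue=[] holders={T2}
Step 2: wait(T6) -> count=2 queue=[] holders={T2,T6}
Step 3: wait(T7) -> count=1 queue=[] holders={T2,T6,T7}
Step 4: wait(T4) -> count=0 queue=[] holders={T2,T4,T6,T7}
Step 5: wait(T1) -> count=0 queue=[T1] holders={T2,T4,T6,T7}
Step 6: signal(T4) -> count=0 queue=[] holders={T1,T2,T6,T7}
Step 7: signal(T6) -> count=1 queue=[] holders={T1,T2,T7}
Step 8: wait(T5) -> count=0 queue=[] holders={T1,T2,T5,T7}
Step 9: signal(T2) -> count=1 queue=[] holders={T1,T5,T7}
Step 10: signal(T1) -> count=2 queue=[] holders={T5,T7}
Step 11: wait(T6) -> count=1 queue=[] holders={T5,T6,T7}
Step 12: signal(T7) -> count=2 queue=[] holders={T5,T6}
Step 13: wait(T4) -> count=1 queue=[] holders={T4,T5,T6}
Step 14: signal(T4) -> count=2 queue=[] holders={T5,T6}
Step 15: wait(T7) -> count=1 queue=[] holders={T5,T6,T7}
Step 16: signal(T7) -> count=2 queue=[] holders={T5,T6}
Step 17: wait(T1) -> count=1 queue=[] holders={T1,T5,T6}
Final holders: {T1,T5,T6} -> 3 thread(s)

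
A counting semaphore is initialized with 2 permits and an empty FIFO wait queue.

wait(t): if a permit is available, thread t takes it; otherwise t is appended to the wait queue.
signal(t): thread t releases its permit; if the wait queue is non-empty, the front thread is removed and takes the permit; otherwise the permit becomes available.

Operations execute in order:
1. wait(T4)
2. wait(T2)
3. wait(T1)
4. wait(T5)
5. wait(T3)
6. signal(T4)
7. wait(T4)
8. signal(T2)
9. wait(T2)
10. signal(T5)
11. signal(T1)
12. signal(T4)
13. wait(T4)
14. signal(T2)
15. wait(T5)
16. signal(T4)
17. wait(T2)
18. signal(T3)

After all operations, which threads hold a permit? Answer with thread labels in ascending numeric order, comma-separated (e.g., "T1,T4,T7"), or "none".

Step 1: wait(T4) -> count=1 queue=[] holders={T4}
Step 2: wait(T2) -> count=0 queue=[] holders={T2,T4}
Step 3: wait(T1) -> count=0 queue=[T1] holders={T2,T4}
Step 4: wait(T5) -> count=0 queue=[T1,T5] holders={T2,T4}
Step 5: wait(T3) -> count=0 queue=[T1,T5,T3] holders={T2,T4}
Step 6: signal(T4) -> count=0 queue=[T5,T3] holders={T1,T2}
Step 7: wait(T4) -> count=0 queue=[T5,T3,T4] holders={T1,T2}
Step 8: signal(T2) -> count=0 queue=[T3,T4] holders={T1,T5}
Step 9: wait(T2) -> count=0 queue=[T3,T4,T2] holders={T1,T5}
Step 10: signal(T5) -> count=0 queue=[T4,T2] holders={T1,T3}
Step 11: signal(T1) -> count=0 queue=[T2] holders={T3,T4}
Step 12: signal(T4) -> count=0 queue=[] holders={T2,T3}
Step 13: wait(T4) -> count=0 queue=[T4] holders={T2,T3}
Step 14: signal(T2) -> count=0 queue=[] holders={T3,T4}
Step 15: wait(T5) -> count=0 queue=[T5] holders={T3,T4}
Step 16: signal(T4) -> count=0 queue=[] holders={T3,T5}
Step 17: wait(T2) -> count=0 queue=[T2] holders={T3,T5}
Step 18: signal(T3) -> count=0 queue=[] holders={T2,T5}
Final holders: T2,T5

Answer: T2,T5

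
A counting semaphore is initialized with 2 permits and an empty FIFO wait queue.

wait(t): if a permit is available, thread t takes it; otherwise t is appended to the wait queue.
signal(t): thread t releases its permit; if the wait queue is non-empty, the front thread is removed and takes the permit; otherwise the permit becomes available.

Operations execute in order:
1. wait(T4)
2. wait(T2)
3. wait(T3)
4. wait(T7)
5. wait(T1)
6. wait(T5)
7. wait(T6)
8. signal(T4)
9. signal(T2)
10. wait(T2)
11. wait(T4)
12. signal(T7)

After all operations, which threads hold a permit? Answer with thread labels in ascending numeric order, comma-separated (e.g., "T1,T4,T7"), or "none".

Step 1: wait(T4) -> count=1 queue=[] holders={T4}
Step 2: wait(T2) -> count=0 queue=[] holders={T2,T4}
Step 3: wait(T3) -> count=0 queue=[T3] holders={T2,T4}
Step 4: wait(T7) -> count=0 queue=[T3,T7] holders={T2,T4}
Step 5: wait(T1) -> count=0 queue=[T3,T7,T1] holders={T2,T4}
Step 6: wait(T5) -> count=0 queue=[T3,T7,T1,T5] holders={T2,T4}
Step 7: wait(T6) -> count=0 queue=[T3,T7,T1,T5,T6] holders={T2,T4}
Step 8: signal(T4) -> count=0 queue=[T7,T1,T5,T6] holders={T2,T3}
Step 9: signal(T2) -> count=0 queue=[T1,T5,T6] holders={T3,T7}
Step 10: wait(T2) -> count=0 queue=[T1,T5,T6,T2] holders={T3,T7}
Step 11: wait(T4) -> count=0 queue=[T1,T5,T6,T2,T4] holders={T3,T7}
Step 12: signal(T7) -> count=0 queue=[T5,T6,T2,T4] holders={T1,T3}
Final holders: T1,T3

Answer: T1,T3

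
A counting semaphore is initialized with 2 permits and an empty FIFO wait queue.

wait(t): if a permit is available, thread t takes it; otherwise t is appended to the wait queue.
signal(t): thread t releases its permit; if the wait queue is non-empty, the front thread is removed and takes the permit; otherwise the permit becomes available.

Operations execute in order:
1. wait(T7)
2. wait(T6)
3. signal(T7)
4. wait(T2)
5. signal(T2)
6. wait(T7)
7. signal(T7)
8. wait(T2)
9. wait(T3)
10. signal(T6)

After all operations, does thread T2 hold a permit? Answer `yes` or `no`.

Step 1: wait(T7) -> count=1 queue=[] holders={T7}
Step 2: wait(T6) -> count=0 queue=[] holders={T6,T7}
Step 3: signal(T7) -> count=1 queue=[] holders={T6}
Step 4: wait(T2) -> count=0 queue=[] holders={T2,T6}
Step 5: signal(T2) -> count=1 queue=[] holders={T6}
Step 6: wait(T7) -> count=0 queue=[] holders={T6,T7}
Step 7: signal(T7) -> count=1 queue=[] holders={T6}
Step 8: wait(T2) -> count=0 queue=[] holders={T2,T6}
Step 9: wait(T3) -> count=0 queue=[T3] holders={T2,T6}
Step 10: signal(T6) -> count=0 queue=[] holders={T2,T3}
Final holders: {T2,T3} -> T2 in holders

Answer: yes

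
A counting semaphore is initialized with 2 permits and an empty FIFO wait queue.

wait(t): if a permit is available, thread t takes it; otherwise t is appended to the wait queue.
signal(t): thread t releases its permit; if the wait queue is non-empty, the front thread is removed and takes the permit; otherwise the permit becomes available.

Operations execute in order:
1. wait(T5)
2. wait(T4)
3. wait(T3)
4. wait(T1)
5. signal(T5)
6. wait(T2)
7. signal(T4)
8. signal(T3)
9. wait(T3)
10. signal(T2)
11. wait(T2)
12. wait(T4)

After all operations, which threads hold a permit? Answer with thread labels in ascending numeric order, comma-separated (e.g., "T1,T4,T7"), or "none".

Answer: T1,T3

Derivation:
Step 1: wait(T5) -> count=1 queue=[] holders={T5}
Step 2: wait(T4) -> count=0 queue=[] holders={T4,T5}
Step 3: wait(T3) -> count=0 queue=[T3] holders={T4,T5}
Step 4: wait(T1) -> count=0 queue=[T3,T1] holders={T4,T5}
Step 5: signal(T5) -> count=0 queue=[T1] holders={T3,T4}
Step 6: wait(T2) -> count=0 queue=[T1,T2] holders={T3,T4}
Step 7: signal(T4) -> count=0 queue=[T2] holders={T1,T3}
Step 8: signal(T3) -> count=0 queue=[] holders={T1,T2}
Step 9: wait(T3) -> count=0 queue=[T3] holders={T1,T2}
Step 10: signal(T2) -> count=0 queue=[] holders={T1,T3}
Step 11: wait(T2) -> count=0 queue=[T2] holders={T1,T3}
Step 12: wait(T4) -> count=0 queue=[T2,T4] holders={T1,T3}
Final holders: T1,T3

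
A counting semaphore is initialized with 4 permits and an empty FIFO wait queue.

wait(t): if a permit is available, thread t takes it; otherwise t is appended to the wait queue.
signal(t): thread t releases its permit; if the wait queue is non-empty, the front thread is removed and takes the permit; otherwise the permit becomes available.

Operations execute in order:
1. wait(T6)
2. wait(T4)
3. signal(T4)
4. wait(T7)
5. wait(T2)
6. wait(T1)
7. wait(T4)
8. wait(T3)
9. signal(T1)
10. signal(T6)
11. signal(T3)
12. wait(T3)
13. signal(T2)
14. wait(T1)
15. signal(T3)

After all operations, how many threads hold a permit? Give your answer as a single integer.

Step 1: wait(T6) -> count=3 queue=[] holders={T6}
Step 2: wait(T4) -> count=2 queue=[] holders={T4,T6}
Step 3: signal(T4) -> count=3 queue=[] holders={T6}
Step 4: wait(T7) -> count=2 queue=[] holders={T6,T7}
Step 5: wait(T2) -> count=1 queue=[] holders={T2,T6,T7}
Step 6: wait(T1) -> count=0 queue=[] holders={T1,T2,T6,T7}
Step 7: wait(T4) -> count=0 queue=[T4] holders={T1,T2,T6,T7}
Step 8: wait(T3) -> count=0 queue=[T4,T3] holders={T1,T2,T6,T7}
Step 9: signal(T1) -> count=0 queue=[T3] holders={T2,T4,T6,T7}
Step 10: signal(T6) -> count=0 queue=[] holders={T2,T3,T4,T7}
Step 11: signal(T3) -> count=1 queue=[] holders={T2,T4,T7}
Step 12: wait(T3) -> count=0 queue=[] holders={T2,T3,T4,T7}
Step 13: signal(T2) -> count=1 queue=[] holders={T3,T4,T7}
Step 14: wait(T1) -> count=0 queue=[] holders={T1,T3,T4,T7}
Step 15: signal(T3) -> count=1 queue=[] holders={T1,T4,T7}
Final holders: {T1,T4,T7} -> 3 thread(s)

Answer: 3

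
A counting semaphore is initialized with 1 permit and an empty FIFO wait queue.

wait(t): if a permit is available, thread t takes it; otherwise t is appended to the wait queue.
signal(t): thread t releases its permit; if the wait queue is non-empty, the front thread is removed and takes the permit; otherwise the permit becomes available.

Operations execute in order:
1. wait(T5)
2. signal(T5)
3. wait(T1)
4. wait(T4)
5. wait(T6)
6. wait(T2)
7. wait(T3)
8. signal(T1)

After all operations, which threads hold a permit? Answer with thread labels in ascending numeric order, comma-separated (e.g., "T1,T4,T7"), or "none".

Step 1: wait(T5) -> count=0 queue=[] holders={T5}
Step 2: signal(T5) -> count=1 queue=[] holders={none}
Step 3: wait(T1) -> count=0 queue=[] holders={T1}
Step 4: wait(T4) -> count=0 queue=[T4] holders={T1}
Step 5: wait(T6) -> count=0 queue=[T4,T6] holders={T1}
Step 6: wait(T2) -> count=0 queue=[T4,T6,T2] holders={T1}
Step 7: wait(T3) -> count=0 queue=[T4,T6,T2,T3] holders={T1}
Step 8: signal(T1) -> count=0 queue=[T6,T2,T3] holders={T4}
Final holders: T4

Answer: T4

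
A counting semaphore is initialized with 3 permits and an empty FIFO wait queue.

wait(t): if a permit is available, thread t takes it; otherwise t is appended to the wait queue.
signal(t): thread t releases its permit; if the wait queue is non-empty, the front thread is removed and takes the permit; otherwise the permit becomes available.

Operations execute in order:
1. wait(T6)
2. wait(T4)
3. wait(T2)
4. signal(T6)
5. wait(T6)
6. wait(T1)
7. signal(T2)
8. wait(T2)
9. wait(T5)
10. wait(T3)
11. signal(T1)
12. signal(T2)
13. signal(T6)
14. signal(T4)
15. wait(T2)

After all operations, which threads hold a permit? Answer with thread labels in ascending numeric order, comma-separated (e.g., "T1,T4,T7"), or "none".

Step 1: wait(T6) -> count=2 queue=[] holders={T6}
Step 2: wait(T4) -> count=1 queue=[] holders={T4,T6}
Step 3: wait(T2) -> count=0 queue=[] holders={T2,T4,T6}
Step 4: signal(T6) -> count=1 queue=[] holders={T2,T4}
Step 5: wait(T6) -> count=0 queue=[] holders={T2,T4,T6}
Step 6: wait(T1) -> count=0 queue=[T1] holders={T2,T4,T6}
Step 7: signal(T2) -> count=0 queue=[] holders={T1,T4,T6}
Step 8: wait(T2) -> count=0 queue=[T2] holders={T1,T4,T6}
Step 9: wait(T5) -> count=0 queue=[T2,T5] holders={T1,T4,T6}
Step 10: wait(T3) -> count=0 queue=[T2,T5,T3] holders={T1,T4,T6}
Step 11: signal(T1) -> count=0 queue=[T5,T3] holders={T2,T4,T6}
Step 12: signal(T2) -> count=0 queue=[T3] holders={T4,T5,T6}
Step 13: signal(T6) -> count=0 queue=[] holders={T3,T4,T5}
Step 14: signal(T4) -> count=1 queue=[] holders={T3,T5}
Step 15: wait(T2) -> count=0 queue=[] holders={T2,T3,T5}
Final holders: T2,T3,T5

Answer: T2,T3,T5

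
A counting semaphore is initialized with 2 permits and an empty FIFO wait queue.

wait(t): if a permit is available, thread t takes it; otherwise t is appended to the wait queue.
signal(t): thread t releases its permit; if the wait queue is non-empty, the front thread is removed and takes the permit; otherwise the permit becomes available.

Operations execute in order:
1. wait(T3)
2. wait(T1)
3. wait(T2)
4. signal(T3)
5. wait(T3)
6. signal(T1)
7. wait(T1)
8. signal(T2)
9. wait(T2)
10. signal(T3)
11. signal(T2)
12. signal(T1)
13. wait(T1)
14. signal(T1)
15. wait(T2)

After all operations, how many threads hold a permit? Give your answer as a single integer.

Answer: 1

Derivation:
Step 1: wait(T3) -> count=1 queue=[] holders={T3}
Step 2: wait(T1) -> count=0 queue=[] holders={T1,T3}
Step 3: wait(T2) -> count=0 queue=[T2] holders={T1,T3}
Step 4: signal(T3) -> count=0 queue=[] holders={T1,T2}
Step 5: wait(T3) -> count=0 queue=[T3] holders={T1,T2}
Step 6: signal(T1) -> count=0 queue=[] holders={T2,T3}
Step 7: wait(T1) -> count=0 queue=[T1] holders={T2,T3}
Step 8: signal(T2) -> count=0 queue=[] holders={T1,T3}
Step 9: wait(T2) -> count=0 queue=[T2] holders={T1,T3}
Step 10: signal(T3) -> count=0 queue=[] holders={T1,T2}
Step 11: signal(T2) -> count=1 queue=[] holders={T1}
Step 12: signal(T1) -> count=2 queue=[] holders={none}
Step 13: wait(T1) -> count=1 queue=[] holders={T1}
Step 14: signal(T1) -> count=2 queue=[] holders={none}
Step 15: wait(T2) -> count=1 queue=[] holders={T2}
Final holders: {T2} -> 1 thread(s)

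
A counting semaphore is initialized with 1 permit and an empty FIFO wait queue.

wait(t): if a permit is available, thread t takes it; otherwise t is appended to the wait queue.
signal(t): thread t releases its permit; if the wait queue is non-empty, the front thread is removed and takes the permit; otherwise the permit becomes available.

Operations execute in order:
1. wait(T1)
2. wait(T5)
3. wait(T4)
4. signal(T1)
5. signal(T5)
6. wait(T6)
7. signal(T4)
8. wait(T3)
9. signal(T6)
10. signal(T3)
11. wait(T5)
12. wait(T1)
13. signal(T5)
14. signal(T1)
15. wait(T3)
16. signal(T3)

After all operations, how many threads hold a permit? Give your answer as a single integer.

Answer: 0

Derivation:
Step 1: wait(T1) -> count=0 queue=[] holders={T1}
Step 2: wait(T5) -> count=0 queue=[T5] holders={T1}
Step 3: wait(T4) -> count=0 queue=[T5,T4] holders={T1}
Step 4: signal(T1) -> count=0 queue=[T4] holders={T5}
Step 5: signal(T5) -> count=0 queue=[] holders={T4}
Step 6: wait(T6) -> count=0 queue=[T6] holders={T4}
Step 7: signal(T4) -> count=0 queue=[] holders={T6}
Step 8: wait(T3) -> count=0 queue=[T3] holders={T6}
Step 9: signal(T6) -> count=0 queue=[] holders={T3}
Step 10: signal(T3) -> count=1 queue=[] holders={none}
Step 11: wait(T5) -> count=0 queue=[] holders={T5}
Step 12: wait(T1) -> count=0 queue=[T1] holders={T5}
Step 13: signal(T5) -> count=0 queue=[] holders={T1}
Step 14: signal(T1) -> count=1 queue=[] holders={none}
Step 15: wait(T3) -> count=0 queue=[] holders={T3}
Step 16: signal(T3) -> count=1 queue=[] holders={none}
Final holders: {none} -> 0 thread(s)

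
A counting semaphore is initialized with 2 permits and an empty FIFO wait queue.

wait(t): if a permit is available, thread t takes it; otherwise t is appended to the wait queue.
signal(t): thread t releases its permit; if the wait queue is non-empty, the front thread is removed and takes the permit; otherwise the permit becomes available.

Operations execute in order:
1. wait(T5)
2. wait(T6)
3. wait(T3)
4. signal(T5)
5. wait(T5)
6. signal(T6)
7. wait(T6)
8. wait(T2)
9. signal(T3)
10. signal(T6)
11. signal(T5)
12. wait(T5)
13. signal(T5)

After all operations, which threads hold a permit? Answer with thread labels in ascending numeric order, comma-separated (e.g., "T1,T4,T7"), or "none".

Step 1: wait(T5) -> count=1 queue=[] holders={T5}
Step 2: wait(T6) -> count=0 queue=[] holders={T5,T6}
Step 3: wait(T3) -> count=0 queue=[T3] holders={T5,T6}
Step 4: signal(T5) -> count=0 queue=[] holders={T3,T6}
Step 5: wait(T5) -> count=0 queue=[T5] holders={T3,T6}
Step 6: signal(T6) -> count=0 queue=[] holders={T3,T5}
Step 7: wait(T6) -> count=0 queue=[T6] holders={T3,T5}
Step 8: wait(T2) -> count=0 queue=[T6,T2] holders={T3,T5}
Step 9: signal(T3) -> count=0 queue=[T2] holders={T5,T6}
Step 10: signal(T6) -> count=0 queue=[] holders={T2,T5}
Step 11: signal(T5) -> count=1 queue=[] holders={T2}
Step 12: wait(T5) -> count=0 queue=[] holders={T2,T5}
Step 13: signal(T5) -> count=1 queue=[] holders={T2}
Final holders: T2

Answer: T2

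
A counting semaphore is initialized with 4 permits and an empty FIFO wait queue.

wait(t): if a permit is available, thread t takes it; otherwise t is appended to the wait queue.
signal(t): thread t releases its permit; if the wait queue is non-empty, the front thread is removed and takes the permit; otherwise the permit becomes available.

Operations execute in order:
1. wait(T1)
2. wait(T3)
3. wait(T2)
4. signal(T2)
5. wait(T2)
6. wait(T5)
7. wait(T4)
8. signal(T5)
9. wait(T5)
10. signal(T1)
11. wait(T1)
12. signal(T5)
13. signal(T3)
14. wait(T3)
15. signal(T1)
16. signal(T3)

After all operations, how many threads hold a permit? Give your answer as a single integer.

Step 1: wait(T1) -> count=3 queue=[] holders={T1}
Step 2: wait(T3) -> count=2 queue=[] holders={T1,T3}
Step 3: wait(T2) -> count=1 queue=[] holders={T1,T2,T3}
Step 4: signal(T2) -> count=2 queue=[] holders={T1,T3}
Step 5: wait(T2) -> count=1 queue=[] holders={T1,T2,T3}
Step 6: wait(T5) -> count=0 queue=[] holders={T1,T2,T3,T5}
Step 7: wait(T4) -> count=0 queue=[T4] holders={T1,T2,T3,T5}
Step 8: signal(T5) -> count=0 queue=[] holders={T1,T2,T3,T4}
Step 9: wait(T5) -> count=0 queue=[T5] holders={T1,T2,T3,T4}
Step 10: signal(T1) -> count=0 queue=[] holders={T2,T3,T4,T5}
Step 11: wait(T1) -> count=0 queue=[T1] holders={T2,T3,T4,T5}
Step 12: signal(T5) -> count=0 queue=[] holders={T1,T2,T3,T4}
Step 13: signal(T3) -> count=1 queue=[] holders={T1,T2,T4}
Step 14: wait(T3) -> count=0 queue=[] holders={T1,T2,T3,T4}
Step 15: signal(T1) -> count=1 queue=[] holders={T2,T3,T4}
Step 16: signal(T3) -> count=2 queue=[] holders={T2,T4}
Final holders: {T2,T4} -> 2 thread(s)

Answer: 2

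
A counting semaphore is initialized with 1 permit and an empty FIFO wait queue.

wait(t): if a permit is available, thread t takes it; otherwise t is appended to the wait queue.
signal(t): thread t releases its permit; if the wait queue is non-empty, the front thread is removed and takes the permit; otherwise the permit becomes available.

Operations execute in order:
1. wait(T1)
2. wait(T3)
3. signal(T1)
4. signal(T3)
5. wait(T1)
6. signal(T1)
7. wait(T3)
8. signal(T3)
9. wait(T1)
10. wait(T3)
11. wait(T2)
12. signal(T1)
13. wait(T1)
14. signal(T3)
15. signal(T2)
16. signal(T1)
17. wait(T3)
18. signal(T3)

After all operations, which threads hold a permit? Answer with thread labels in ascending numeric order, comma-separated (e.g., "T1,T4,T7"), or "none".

Answer: none

Derivation:
Step 1: wait(T1) -> count=0 queue=[] holders={T1}
Step 2: wait(T3) -> count=0 queue=[T3] holders={T1}
Step 3: signal(T1) -> count=0 queue=[] holders={T3}
Step 4: signal(T3) -> count=1 queue=[] holders={none}
Step 5: wait(T1) -> count=0 queue=[] holders={T1}
Step 6: signal(T1) -> count=1 queue=[] holders={none}
Step 7: wait(T3) -> count=0 queue=[] holders={T3}
Step 8: signal(T3) -> count=1 queue=[] holders={none}
Step 9: wait(T1) -> count=0 queue=[] holders={T1}
Step 10: wait(T3) -> count=0 queue=[T3] holders={T1}
Step 11: wait(T2) -> count=0 queue=[T3,T2] holders={T1}
Step 12: signal(T1) -> count=0 queue=[T2] holders={T3}
Step 13: wait(T1) -> count=0 queue=[T2,T1] holders={T3}
Step 14: signal(T3) -> count=0 queue=[T1] holders={T2}
Step 15: signal(T2) -> count=0 queue=[] holders={T1}
Step 16: signal(T1) -> count=1 queue=[] holders={none}
Step 17: wait(T3) -> count=0 queue=[] holders={T3}
Step 18: signal(T3) -> count=1 queue=[] holders={none}
Final holders: none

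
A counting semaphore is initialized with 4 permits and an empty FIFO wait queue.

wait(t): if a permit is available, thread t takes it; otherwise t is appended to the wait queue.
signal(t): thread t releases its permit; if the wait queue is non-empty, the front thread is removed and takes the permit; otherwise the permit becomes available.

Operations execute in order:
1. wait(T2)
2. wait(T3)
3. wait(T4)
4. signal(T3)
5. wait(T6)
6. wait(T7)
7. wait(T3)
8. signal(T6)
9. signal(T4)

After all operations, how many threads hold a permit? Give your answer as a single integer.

Answer: 3

Derivation:
Step 1: wait(T2) -> count=3 queue=[] holders={T2}
Step 2: wait(T3) -> count=2 queue=[] holders={T2,T3}
Step 3: wait(T4) -> count=1 queue=[] holders={T2,T3,T4}
Step 4: signal(T3) -> count=2 queue=[] holders={T2,T4}
Step 5: wait(T6) -> count=1 queue=[] holders={T2,T4,T6}
Step 6: wait(T7) -> count=0 queue=[] holders={T2,T4,T6,T7}
Step 7: wait(T3) -> count=0 queue=[T3] holders={T2,T4,T6,T7}
Step 8: signal(T6) -> count=0 queue=[] holders={T2,T3,T4,T7}
Step 9: signal(T4) -> count=1 queue=[] holders={T2,T3,T7}
Final holders: {T2,T3,T7} -> 3 thread(s)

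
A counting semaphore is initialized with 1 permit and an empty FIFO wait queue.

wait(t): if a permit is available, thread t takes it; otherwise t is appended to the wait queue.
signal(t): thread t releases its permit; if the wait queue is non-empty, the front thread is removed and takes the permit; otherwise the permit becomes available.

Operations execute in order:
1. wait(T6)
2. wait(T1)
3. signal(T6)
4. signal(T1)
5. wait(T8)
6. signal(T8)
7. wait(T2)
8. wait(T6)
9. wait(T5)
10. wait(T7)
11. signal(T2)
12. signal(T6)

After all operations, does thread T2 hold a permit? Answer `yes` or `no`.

Step 1: wait(T6) -> count=0 queue=[] holders={T6}
Step 2: wait(T1) -> count=0 queue=[T1] holders={T6}
Step 3: signal(T6) -> count=0 queue=[] holders={T1}
Step 4: signal(T1) -> count=1 queue=[] holders={none}
Step 5: wait(T8) -> count=0 queue=[] holders={T8}
Step 6: signal(T8) -> count=1 queue=[] holders={none}
Step 7: wait(T2) -> count=0 queue=[] holders={T2}
Step 8: wait(T6) -> count=0 queue=[T6] holders={T2}
Step 9: wait(T5) -> count=0 queue=[T6,T5] holders={T2}
Step 10: wait(T7) -> count=0 queue=[T6,T5,T7] holders={T2}
Step 11: signal(T2) -> count=0 queue=[T5,T7] holders={T6}
Step 12: signal(T6) -> count=0 queue=[T7] holders={T5}
Final holders: {T5} -> T2 not in holders

Answer: no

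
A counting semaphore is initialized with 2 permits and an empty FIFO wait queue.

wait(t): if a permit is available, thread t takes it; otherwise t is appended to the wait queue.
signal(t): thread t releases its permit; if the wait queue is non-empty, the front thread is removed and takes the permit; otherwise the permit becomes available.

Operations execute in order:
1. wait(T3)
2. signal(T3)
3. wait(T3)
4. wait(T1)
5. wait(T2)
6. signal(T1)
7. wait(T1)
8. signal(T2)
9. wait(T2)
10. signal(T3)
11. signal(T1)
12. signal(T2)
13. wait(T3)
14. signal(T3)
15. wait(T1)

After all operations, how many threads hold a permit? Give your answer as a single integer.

Step 1: wait(T3) -> count=1 queue=[] holders={T3}
Step 2: signal(T3) -> count=2 queue=[] holders={none}
Step 3: wait(T3) -> count=1 queue=[] holders={T3}
Step 4: wait(T1) -> count=0 queue=[] holders={T1,T3}
Step 5: wait(T2) -> count=0 queue=[T2] holders={T1,T3}
Step 6: signal(T1) -> count=0 queue=[] holders={T2,T3}
Step 7: wait(T1) -> count=0 queue=[T1] holders={T2,T3}
Step 8: signal(T2) -> count=0 queue=[] holders={T1,T3}
Step 9: wait(T2) -> count=0 queue=[T2] holders={T1,T3}
Step 10: signal(T3) -> count=0 queue=[] holders={T1,T2}
Step 11: signal(T1) -> count=1 queue=[] holders={T2}
Step 12: signal(T2) -> count=2 queue=[] holders={none}
Step 13: wait(T3) -> count=1 queue=[] holders={T3}
Step 14: signal(T3) -> count=2 queue=[] holders={none}
Step 15: wait(T1) -> count=1 queue=[] holders={T1}
Final holders: {T1} -> 1 thread(s)

Answer: 1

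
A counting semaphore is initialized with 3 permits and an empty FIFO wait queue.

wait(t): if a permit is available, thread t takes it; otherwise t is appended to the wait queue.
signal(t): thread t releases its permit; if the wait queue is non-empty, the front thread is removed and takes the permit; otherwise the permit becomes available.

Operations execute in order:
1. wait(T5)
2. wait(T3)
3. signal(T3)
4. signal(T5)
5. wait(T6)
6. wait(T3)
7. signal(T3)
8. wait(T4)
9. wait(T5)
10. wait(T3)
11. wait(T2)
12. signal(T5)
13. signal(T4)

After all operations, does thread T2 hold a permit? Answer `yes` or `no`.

Answer: yes

Derivation:
Step 1: wait(T5) -> count=2 queue=[] holders={T5}
Step 2: wait(T3) -> count=1 queue=[] holders={T3,T5}
Step 3: signal(T3) -> count=2 queue=[] holders={T5}
Step 4: signal(T5) -> count=3 queue=[] holders={none}
Step 5: wait(T6) -> count=2 queue=[] holders={T6}
Step 6: wait(T3) -> count=1 queue=[] holders={T3,T6}
Step 7: signal(T3) -> count=2 queue=[] holders={T6}
Step 8: wait(T4) -> count=1 queue=[] holders={T4,T6}
Step 9: wait(T5) -> count=0 queue=[] holders={T4,T5,T6}
Step 10: wait(T3) -> count=0 queue=[T3] holders={T4,T5,T6}
Step 11: wait(T2) -> count=0 queue=[T3,T2] holders={T4,T5,T6}
Step 12: signal(T5) -> count=0 queue=[T2] holders={T3,T4,T6}
Step 13: signal(T4) -> count=0 queue=[] holders={T2,T3,T6}
Final holders: {T2,T3,T6} -> T2 in holders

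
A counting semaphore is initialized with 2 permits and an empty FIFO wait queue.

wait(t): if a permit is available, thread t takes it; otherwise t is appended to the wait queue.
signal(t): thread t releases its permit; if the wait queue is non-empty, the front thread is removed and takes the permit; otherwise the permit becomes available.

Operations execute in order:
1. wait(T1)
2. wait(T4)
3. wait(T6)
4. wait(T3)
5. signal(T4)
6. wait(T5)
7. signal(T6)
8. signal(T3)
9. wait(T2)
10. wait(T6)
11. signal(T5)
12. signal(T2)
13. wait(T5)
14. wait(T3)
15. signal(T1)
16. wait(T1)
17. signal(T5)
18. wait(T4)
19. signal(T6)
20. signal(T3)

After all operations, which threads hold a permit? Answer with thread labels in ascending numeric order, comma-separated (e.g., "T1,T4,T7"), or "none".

Step 1: wait(T1) -> count=1 queue=[] holders={T1}
Step 2: wait(T4) -> count=0 queue=[] holders={T1,T4}
Step 3: wait(T6) -> count=0 queue=[T6] holders={T1,T4}
Step 4: wait(T3) -> count=0 queue=[T6,T3] holders={T1,T4}
Step 5: signal(T4) -> count=0 queue=[T3] holders={T1,T6}
Step 6: wait(T5) -> count=0 queue=[T3,T5] holders={T1,T6}
Step 7: signal(T6) -> count=0 queue=[T5] holders={T1,T3}
Step 8: signal(T3) -> count=0 queue=[] holders={T1,T5}
Step 9: wait(T2) -> count=0 queue=[T2] holders={T1,T5}
Step 10: wait(T6) -> count=0 queue=[T2,T6] holders={T1,T5}
Step 11: signal(T5) -> count=0 queue=[T6] holders={T1,T2}
Step 12: signal(T2) -> count=0 queue=[] holders={T1,T6}
Step 13: wait(T5) -> count=0 queue=[T5] holders={T1,T6}
Step 14: wait(T3) -> count=0 queue=[T5,T3] holders={T1,T6}
Step 15: signal(T1) -> count=0 queue=[T3] holders={T5,T6}
Step 16: wait(T1) -> count=0 queue=[T3,T1] holders={T5,T6}
Step 17: signal(T5) -> count=0 queue=[T1] holders={T3,T6}
Step 18: wait(T4) -> count=0 queue=[T1,T4] holders={T3,T6}
Step 19: signal(T6) -> count=0 queue=[T4] holders={T1,T3}
Step 20: signal(T3) -> count=0 queue=[] holders={T1,T4}
Final holders: T1,T4

Answer: T1,T4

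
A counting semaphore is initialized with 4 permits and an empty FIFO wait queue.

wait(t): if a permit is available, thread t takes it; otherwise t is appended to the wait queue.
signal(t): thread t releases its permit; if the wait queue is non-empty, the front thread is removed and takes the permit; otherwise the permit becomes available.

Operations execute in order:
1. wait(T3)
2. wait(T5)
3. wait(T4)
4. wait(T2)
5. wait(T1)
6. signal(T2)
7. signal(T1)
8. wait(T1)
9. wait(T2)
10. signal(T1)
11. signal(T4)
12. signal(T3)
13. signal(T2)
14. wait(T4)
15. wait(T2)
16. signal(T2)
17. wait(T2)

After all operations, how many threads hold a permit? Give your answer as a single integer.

Step 1: wait(T3) -> count=3 queue=[] holders={T3}
Step 2: wait(T5) -> count=2 queue=[] holders={T3,T5}
Step 3: wait(T4) -> count=1 queue=[] holders={T3,T4,T5}
Step 4: wait(T2) -> count=0 queue=[] holders={T2,T3,T4,T5}
Step 5: wait(T1) -> count=0 queue=[T1] holders={T2,T3,T4,T5}
Step 6: signal(T2) -> count=0 queue=[] holders={T1,T3,T4,T5}
Step 7: signal(T1) -> count=1 queue=[] holders={T3,T4,T5}
Step 8: wait(T1) -> count=0 queue=[] holders={T1,T3,T4,T5}
Step 9: wait(T2) -> count=0 queue=[T2] holders={T1,T3,T4,T5}
Step 10: signal(T1) -> count=0 queue=[] holders={T2,T3,T4,T5}
Step 11: signal(T4) -> count=1 queue=[] holders={T2,T3,T5}
Step 12: signal(T3) -> count=2 queue=[] holders={T2,T5}
Step 13: signal(T2) -> count=3 queue=[] holders={T5}
Step 14: wait(T4) -> count=2 queue=[] holders={T4,T5}
Step 15: wait(T2) -> count=1 queue=[] holders={T2,T4,T5}
Step 16: signal(T2) -> count=2 queue=[] holders={T4,T5}
Step 17: wait(T2) -> count=1 queue=[] holders={T2,T4,T5}
Final holders: {T2,T4,T5} -> 3 thread(s)

Answer: 3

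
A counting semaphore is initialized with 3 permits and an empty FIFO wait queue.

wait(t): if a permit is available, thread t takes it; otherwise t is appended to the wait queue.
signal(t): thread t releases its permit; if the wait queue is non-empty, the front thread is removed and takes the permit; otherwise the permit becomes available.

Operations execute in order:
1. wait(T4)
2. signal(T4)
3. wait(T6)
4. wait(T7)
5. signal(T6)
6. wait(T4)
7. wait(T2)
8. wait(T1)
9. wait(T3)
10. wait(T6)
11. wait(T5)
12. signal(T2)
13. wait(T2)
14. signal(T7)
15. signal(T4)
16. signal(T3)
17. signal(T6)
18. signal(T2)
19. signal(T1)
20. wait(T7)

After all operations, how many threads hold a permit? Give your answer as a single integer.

Step 1: wait(T4) -> count=2 queue=[] holders={T4}
Step 2: signal(T4) -> count=3 queue=[] holders={none}
Step 3: wait(T6) -> count=2 queue=[] holders={T6}
Step 4: wait(T7) -> count=1 queue=[] holders={T6,T7}
Step 5: signal(T6) -> count=2 queue=[] holders={T7}
Step 6: wait(T4) -> count=1 queue=[] holders={T4,T7}
Step 7: wait(T2) -> count=0 queue=[] holders={T2,T4,T7}
Step 8: wait(T1) -> count=0 queue=[T1] holders={T2,T4,T7}
Step 9: wait(T3) -> count=0 queue=[T1,T3] holders={T2,T4,T7}
Step 10: wait(T6) -> count=0 queue=[T1,T3,T6] holders={T2,T4,T7}
Step 11: wait(T5) -> count=0 queue=[T1,T3,T6,T5] holders={T2,T4,T7}
Step 12: signal(T2) -> count=0 queue=[T3,T6,T5] holders={T1,T4,T7}
Step 13: wait(T2) -> count=0 queue=[T3,T6,T5,T2] holders={T1,T4,T7}
Step 14: signal(T7) -> count=0 queue=[T6,T5,T2] holders={T1,T3,T4}
Step 15: signal(T4) -> count=0 queue=[T5,T2] holders={T1,T3,T6}
Step 16: signal(T3) -> count=0 queue=[T2] holders={T1,T5,T6}
Step 17: signal(T6) -> count=0 queue=[] holders={T1,T2,T5}
Step 18: signal(T2) -> count=1 queue=[] holders={T1,T5}
Step 19: signal(T1) -> count=2 queue=[] holders={T5}
Step 20: wait(T7) -> count=1 queue=[] holders={T5,T7}
Final holders: {T5,T7} -> 2 thread(s)

Answer: 2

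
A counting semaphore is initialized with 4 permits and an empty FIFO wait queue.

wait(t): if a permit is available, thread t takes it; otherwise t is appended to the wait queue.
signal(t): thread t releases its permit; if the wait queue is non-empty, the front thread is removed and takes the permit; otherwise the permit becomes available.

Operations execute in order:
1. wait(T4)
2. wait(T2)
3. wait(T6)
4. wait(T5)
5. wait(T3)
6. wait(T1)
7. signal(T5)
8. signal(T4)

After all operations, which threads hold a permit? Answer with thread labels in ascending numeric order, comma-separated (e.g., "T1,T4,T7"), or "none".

Step 1: wait(T4) -> count=3 queue=[] holders={T4}
Step 2: wait(T2) -> count=2 queue=[] holders={T2,T4}
Step 3: wait(T6) -> count=1 queue=[] holders={T2,T4,T6}
Step 4: wait(T5) -> count=0 queue=[] holders={T2,T4,T5,T6}
Step 5: wait(T3) -> count=0 queue=[T3] holders={T2,T4,T5,T6}
Step 6: wait(T1) -> count=0 queue=[T3,T1] holders={T2,T4,T5,T6}
Step 7: signal(T5) -> count=0 queue=[T1] holders={T2,T3,T4,T6}
Step 8: signal(T4) -> count=0 queue=[] holders={T1,T2,T3,T6}
Final holders: T1,T2,T3,T6

Answer: T1,T2,T3,T6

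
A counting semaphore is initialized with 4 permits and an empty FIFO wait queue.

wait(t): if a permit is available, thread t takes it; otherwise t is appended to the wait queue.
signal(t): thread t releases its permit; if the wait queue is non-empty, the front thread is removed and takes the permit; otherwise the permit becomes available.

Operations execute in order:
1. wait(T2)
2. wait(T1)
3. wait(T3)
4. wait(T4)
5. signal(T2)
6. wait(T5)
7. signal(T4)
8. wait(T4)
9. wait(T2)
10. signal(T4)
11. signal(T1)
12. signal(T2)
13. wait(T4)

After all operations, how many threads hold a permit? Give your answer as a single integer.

Answer: 3

Derivation:
Step 1: wait(T2) -> count=3 queue=[] holders={T2}
Step 2: wait(T1) -> count=2 queue=[] holders={T1,T2}
Step 3: wait(T3) -> count=1 queue=[] holders={T1,T2,T3}
Step 4: wait(T4) -> count=0 queue=[] holders={T1,T2,T3,T4}
Step 5: signal(T2) -> count=1 queue=[] holders={T1,T3,T4}
Step 6: wait(T5) -> count=0 queue=[] holders={T1,T3,T4,T5}
Step 7: signal(T4) -> count=1 queue=[] holders={T1,T3,T5}
Step 8: wait(T4) -> count=0 queue=[] holders={T1,T3,T4,T5}
Step 9: wait(T2) -> count=0 queue=[T2] holders={T1,T3,T4,T5}
Step 10: signal(T4) -> count=0 queue=[] holders={T1,T2,T3,T5}
Step 11: signal(T1) -> count=1 queue=[] holders={T2,T3,T5}
Step 12: signal(T2) -> count=2 queue=[] holders={T3,T5}
Step 13: wait(T4) -> count=1 queue=[] holders={T3,T4,T5}
Final holders: {T3,T4,T5} -> 3 thread(s)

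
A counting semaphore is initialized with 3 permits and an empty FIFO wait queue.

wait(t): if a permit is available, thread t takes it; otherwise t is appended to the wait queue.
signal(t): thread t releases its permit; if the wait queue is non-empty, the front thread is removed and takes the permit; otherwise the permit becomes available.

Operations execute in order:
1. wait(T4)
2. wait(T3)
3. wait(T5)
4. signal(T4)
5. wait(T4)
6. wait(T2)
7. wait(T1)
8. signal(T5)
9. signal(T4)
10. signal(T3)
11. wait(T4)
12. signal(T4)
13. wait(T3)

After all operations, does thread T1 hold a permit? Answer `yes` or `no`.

Step 1: wait(T4) -> count=2 queue=[] holders={T4}
Step 2: wait(T3) -> count=1 queue=[] holders={T3,T4}
Step 3: wait(T5) -> count=0 queue=[] holders={T3,T4,T5}
Step 4: signal(T4) -> count=1 queue=[] holders={T3,T5}
Step 5: wait(T4) -> count=0 queue=[] holders={T3,T4,T5}
Step 6: wait(T2) -> count=0 queue=[T2] holders={T3,T4,T5}
Step 7: wait(T1) -> count=0 queue=[T2,T1] holders={T3,T4,T5}
Step 8: signal(T5) -> count=0 queue=[T1] holders={T2,T3,T4}
Step 9: signal(T4) -> count=0 queue=[] holders={T1,T2,T3}
Step 10: signal(T3) -> count=1 queue=[] holders={T1,T2}
Step 11: wait(T4) -> count=0 queue=[] holders={T1,T2,T4}
Step 12: signal(T4) -> count=1 queue=[] holders={T1,T2}
Step 13: wait(T3) -> count=0 queue=[] holders={T1,T2,T3}
Final holders: {T1,T2,T3} -> T1 in holders

Answer: yes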